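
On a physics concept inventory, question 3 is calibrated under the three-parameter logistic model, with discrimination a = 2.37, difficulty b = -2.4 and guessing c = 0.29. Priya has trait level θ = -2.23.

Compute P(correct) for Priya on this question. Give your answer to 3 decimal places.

P(θ) = c + (1 − c) · 1 / (1 + exp(−a(θ − b)))
Exponent: 2.37 × (-2.23 − (-2.4)) = 0.4029
1/(1 + e^{-0.4029}) = 0.5994
P = 0.29 + 0.71 × 0.5994 = 0.7156

0.716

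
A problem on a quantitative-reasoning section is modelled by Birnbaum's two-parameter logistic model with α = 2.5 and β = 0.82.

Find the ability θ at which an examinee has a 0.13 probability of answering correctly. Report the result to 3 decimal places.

P(θ) = 1 / (1 + exp(−α(θ − β)))
logit = ln(0.1300/0.8700) = -1.9010
θ = β + logit/(α) = 0.82 + (-1.9010)/2.5000 = 0.0596

0.060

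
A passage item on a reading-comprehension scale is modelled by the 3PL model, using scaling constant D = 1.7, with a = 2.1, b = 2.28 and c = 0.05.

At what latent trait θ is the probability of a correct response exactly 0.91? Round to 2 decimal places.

2.91

P(θ) = c + (1 − c) · 1 / (1 + exp(−D·a(θ − b)))
Remove guessing floor: (0.91 − 0.05)/(1 − 0.05) = 0.9053
logit = ln(0.9053/0.0947) = 2.2571
θ = b + logit/(1.7·a) = 2.28 + 2.2571/3.5700 = 2.9122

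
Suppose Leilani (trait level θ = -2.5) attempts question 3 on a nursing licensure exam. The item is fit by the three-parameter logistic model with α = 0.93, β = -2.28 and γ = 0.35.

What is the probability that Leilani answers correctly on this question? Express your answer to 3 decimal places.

0.642

P(θ) = γ + (1 − γ) · 1 / (1 + exp(−α(θ − β)))
Exponent: 0.93 × (-2.5 − (-2.28)) = -0.2046
1/(1 + e^{0.2046}) = 0.4490
P = 0.35 + 0.65 × 0.4490 = 0.6419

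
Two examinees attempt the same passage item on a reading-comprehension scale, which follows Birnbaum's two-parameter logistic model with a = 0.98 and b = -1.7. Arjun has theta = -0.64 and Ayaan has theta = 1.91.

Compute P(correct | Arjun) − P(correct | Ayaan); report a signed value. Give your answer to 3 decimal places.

-0.233

P(theta) = 1 / (1 + exp(−a(theta − b)))
P(Arjun) = 0.7386  [exponent 1.0388]
P(Ayaan) = 0.9717  [exponent 3.5378]
Difference = 0.7386 − 0.9717 = -0.2331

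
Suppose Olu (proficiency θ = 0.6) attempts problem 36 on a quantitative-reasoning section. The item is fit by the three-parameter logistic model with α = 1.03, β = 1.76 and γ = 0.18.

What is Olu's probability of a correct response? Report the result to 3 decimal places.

P(θ) = γ + (1 − γ) · 1 / (1 + exp(−α(θ − β)))
Exponent: 1.03 × (0.6 − 1.76) = -1.1948
1/(1 + e^{1.1948}) = 0.2324
P = 0.18 + 0.82 × 0.2324 = 0.3706

0.371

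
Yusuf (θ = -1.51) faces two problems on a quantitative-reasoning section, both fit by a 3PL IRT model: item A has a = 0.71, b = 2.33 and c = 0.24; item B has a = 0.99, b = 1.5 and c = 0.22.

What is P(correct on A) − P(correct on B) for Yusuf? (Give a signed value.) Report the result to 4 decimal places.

P(θ) = c + (1 − c) · 1 / (1 + exp(−a(θ − b)))
P_A = 0.2867
P_B = 0.2577
P_A − P_B = 0.0290

0.0290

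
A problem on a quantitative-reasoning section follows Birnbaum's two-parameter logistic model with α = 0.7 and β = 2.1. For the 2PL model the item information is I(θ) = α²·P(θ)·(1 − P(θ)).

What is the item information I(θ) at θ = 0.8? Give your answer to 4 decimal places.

P = 1/(1+e^{0.9100}) = 0.2870
P(1−P) = 0.2870 × 0.7130 = 0.2046
I = α² × P(1−P) = 0.7² × 0.2046 = 0.10027

0.1003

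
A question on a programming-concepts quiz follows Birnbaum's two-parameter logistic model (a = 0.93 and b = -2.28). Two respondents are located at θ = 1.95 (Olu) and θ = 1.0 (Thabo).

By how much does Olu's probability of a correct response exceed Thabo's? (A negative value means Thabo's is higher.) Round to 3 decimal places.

0.026

P(θ) = 1 / (1 + exp(−a(θ − b)))
P(Olu) = 0.9808  [exponent 3.9339]
P(Thabo) = 0.9548  [exponent 3.0504]
Difference = 0.9808 − 0.9548 = 0.0260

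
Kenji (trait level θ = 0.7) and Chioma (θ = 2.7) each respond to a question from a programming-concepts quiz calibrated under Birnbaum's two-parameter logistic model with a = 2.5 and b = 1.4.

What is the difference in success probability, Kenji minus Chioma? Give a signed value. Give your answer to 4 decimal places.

P(θ) = 1 / (1 + exp(−a(θ − b)))
P(Kenji) = 0.1480  [exponent -1.7500]
P(Chioma) = 0.9627  [exponent 3.2500]
Difference = 0.1480 − 0.9627 = -0.8146

-0.8146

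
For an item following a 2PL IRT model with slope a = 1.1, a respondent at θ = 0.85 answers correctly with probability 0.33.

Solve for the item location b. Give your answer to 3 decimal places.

P(θ) = 1 / (1 + exp(−a(θ − b)))
logit(0.33) = ln(0.33/0.67) = -0.7082
b = θ − logit/(a) = 0.85 − (-0.7082)/1.1000 = 1.4938

1.494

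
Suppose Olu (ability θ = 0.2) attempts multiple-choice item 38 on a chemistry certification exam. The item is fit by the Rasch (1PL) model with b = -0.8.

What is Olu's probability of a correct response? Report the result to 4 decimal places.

P(θ) = 1 / (1 + exp(−(θ − b)))
Exponent: (0.2 − (-0.8)) = 1.0000
1/(1 + e^{-1.0000}) = 0.7311
P = 0.7311

0.7311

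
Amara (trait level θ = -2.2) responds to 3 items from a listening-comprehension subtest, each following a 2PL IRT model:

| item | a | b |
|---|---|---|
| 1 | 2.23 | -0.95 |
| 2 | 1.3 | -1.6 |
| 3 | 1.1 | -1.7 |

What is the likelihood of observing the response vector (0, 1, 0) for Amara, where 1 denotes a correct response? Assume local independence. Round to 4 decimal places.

0.1878

P(θ) = 1 / (1 + exp(−a(θ − b)))
P_1 = 1/(1+e^{2.7875}) = 0.0580
P_2 = 1/(1+e^{0.7800}) = 0.3143
P_3 = 1/(1+e^{0.5500}) = 0.3659
L = (1−P_1) × P_2 × (1−P_3) = 0.9420 × 0.3143 × 0.6341 = 0.18776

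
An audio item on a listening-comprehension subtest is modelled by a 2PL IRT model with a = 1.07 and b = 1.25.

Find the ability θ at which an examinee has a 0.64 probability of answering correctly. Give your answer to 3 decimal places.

P(θ) = 1 / (1 + exp(−a(θ − b)))
logit = ln(0.6400/0.3600) = 0.5754
θ = b + logit/(a) = 1.25 + 0.5754/1.0700 = 1.7877

1.788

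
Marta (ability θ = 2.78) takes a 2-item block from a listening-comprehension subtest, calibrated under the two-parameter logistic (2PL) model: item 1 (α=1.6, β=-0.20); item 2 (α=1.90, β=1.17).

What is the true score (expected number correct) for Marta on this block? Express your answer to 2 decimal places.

P(θ) = 1 / (1 + exp(−α(θ − β)))
P_1 = 1/(1+e^{-4.7680}) = 0.9916
P_2 = 1/(1+e^{-3.0590}) = 0.9552
E[score] = 0.9916 + 0.9552 = 1.9467

1.95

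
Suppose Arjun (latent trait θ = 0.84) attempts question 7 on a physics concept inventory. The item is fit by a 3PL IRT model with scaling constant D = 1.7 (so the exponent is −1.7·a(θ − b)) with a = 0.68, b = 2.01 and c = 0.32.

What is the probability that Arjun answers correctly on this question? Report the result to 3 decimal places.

0.460

P(θ) = c + (1 − c) · 1 / (1 + exp(−D·a(θ − b)))
Exponent: 1.7 × 0.68 × (0.84 − 2.01) = -1.3525
1/(1 + e^{1.3525}) = 0.2055
P = 0.32 + 0.68 × 0.2055 = 0.4597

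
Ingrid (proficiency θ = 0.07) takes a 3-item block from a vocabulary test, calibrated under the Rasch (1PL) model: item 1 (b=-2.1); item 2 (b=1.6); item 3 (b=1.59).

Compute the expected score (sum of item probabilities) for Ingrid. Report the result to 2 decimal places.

P(θ) = 1 / (1 + exp(−(θ − b)))
P_1 = 1/(1+e^{-2.1700}) = 0.8975
P_2 = 1/(1+e^{1.5300}) = 0.1780
P_3 = 1/(1+e^{1.5200}) = 0.1795
E[score] = 0.8975 + 0.1780 + 0.1795 = 1.2550

1.25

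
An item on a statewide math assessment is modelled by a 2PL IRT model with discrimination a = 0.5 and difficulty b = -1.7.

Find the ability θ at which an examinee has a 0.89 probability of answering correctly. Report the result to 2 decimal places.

2.48

P(θ) = 1 / (1 + exp(−a(θ − b)))
logit = ln(0.8900/0.1100) = 2.0907
θ = b + logit/(a) = -1.7 + 2.0907/0.5000 = 2.4815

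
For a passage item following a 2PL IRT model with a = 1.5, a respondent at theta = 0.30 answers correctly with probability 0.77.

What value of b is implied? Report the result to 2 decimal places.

P(theta) = 1 / (1 + exp(−a(theta − b)))
logit(0.77) = ln(0.77/0.23) = 1.2083
b = theta − logit/(a) = 0.30 − 1.2083/1.5000 = -0.5055

-0.51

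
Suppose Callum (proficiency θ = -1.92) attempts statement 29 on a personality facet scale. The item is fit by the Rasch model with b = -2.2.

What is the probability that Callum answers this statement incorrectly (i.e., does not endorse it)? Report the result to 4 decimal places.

0.4305

P(θ) = 1 / (1 + exp(−(θ − b)))
Exponent: (-1.92 − (-2.2)) = 0.2800
1/(1 + e^{-0.2800}) = 0.5695
P = 0.5695
P(incorrect) = 1 − 0.5695 = 0.4305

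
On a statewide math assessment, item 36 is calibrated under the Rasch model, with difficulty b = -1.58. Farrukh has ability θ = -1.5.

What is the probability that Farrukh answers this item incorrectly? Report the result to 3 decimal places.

0.480

P(θ) = 1 / (1 + exp(−(θ − b)))
Exponent: (-1.5 − (-1.58)) = 0.0800
1/(1 + e^{-0.0800}) = 0.5200
P = 0.5200
P(incorrect) = 1 − 0.5200 = 0.4800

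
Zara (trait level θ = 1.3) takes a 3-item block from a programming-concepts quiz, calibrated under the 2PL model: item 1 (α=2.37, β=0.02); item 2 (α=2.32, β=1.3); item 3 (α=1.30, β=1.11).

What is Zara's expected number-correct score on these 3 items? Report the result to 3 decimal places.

P(θ) = 1 / (1 + exp(−α(θ − β)))
P_1 = 1/(1+e^{-3.0336}) = 0.9541
P_2 = 1/(1+e^{0.0000}) = 0.5000
P_3 = 1/(1+e^{-0.2470}) = 0.5614
E[score] = 0.9541 + 0.5000 + 0.5614 = 2.0155

2.016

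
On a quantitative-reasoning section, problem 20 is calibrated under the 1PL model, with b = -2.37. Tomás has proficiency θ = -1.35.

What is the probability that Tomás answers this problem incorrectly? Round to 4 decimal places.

0.2650

P(θ) = 1 / (1 + exp(−(θ − b)))
Exponent: (-1.35 − (-2.37)) = 1.0200
1/(1 + e^{-1.0200}) = 0.7350
P = 0.7350
P(incorrect) = 1 − 0.7350 = 0.2650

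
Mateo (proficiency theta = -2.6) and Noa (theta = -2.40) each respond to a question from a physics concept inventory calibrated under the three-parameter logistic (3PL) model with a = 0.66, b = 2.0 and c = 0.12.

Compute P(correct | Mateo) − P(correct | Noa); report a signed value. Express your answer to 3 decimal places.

-0.005

P(theta) = c + (1 − c) · 1 / (1 + exp(−a(theta − b)))
P(Mateo) = 0.1603  [exponent -3.0360]
P(Noa) = 0.1657  [exponent -2.9040]
Difference = 0.1603 − 0.1657 = -0.0054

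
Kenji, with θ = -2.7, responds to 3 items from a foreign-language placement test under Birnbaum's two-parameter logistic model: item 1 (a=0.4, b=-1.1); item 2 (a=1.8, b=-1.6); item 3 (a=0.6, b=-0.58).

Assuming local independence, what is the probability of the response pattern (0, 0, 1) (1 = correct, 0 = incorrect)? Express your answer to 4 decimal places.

0.1259

P(θ) = 1 / (1 + exp(−a(θ − b)))
P_1 = 1/(1+e^{0.6400}) = 0.3452
P_2 = 1/(1+e^{1.9800}) = 0.1213
P_3 = 1/(1+e^{1.2720}) = 0.2189
L = (1−P_1) × (1−P_2) × P_3 = 0.6548 × 0.8787 × 0.2189 = 0.12595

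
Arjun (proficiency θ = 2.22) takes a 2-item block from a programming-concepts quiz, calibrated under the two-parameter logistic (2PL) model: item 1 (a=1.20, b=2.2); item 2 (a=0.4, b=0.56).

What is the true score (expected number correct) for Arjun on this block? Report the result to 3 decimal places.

1.166

P(θ) = 1 / (1 + exp(−a(θ − b)))
P_1 = 1/(1+e^{-0.0240}) = 0.5060
P_2 = 1/(1+e^{-0.6640}) = 0.6602
E[score] = 0.5060 + 0.6602 = 1.1662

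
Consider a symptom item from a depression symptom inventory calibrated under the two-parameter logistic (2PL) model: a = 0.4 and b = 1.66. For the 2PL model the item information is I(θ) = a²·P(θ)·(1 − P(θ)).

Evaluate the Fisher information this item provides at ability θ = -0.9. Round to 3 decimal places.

0.031

P = 1/(1+e^{1.0240}) = 0.2642
P(1−P) = 0.2642 × 0.7358 = 0.1944
I = a² × P(1−P) = 0.4² × 0.1944 = 0.03111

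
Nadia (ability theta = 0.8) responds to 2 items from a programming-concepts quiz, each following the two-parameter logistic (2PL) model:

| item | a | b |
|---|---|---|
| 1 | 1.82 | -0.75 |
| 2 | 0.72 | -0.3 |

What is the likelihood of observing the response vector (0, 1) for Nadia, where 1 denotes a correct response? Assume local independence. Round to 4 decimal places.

P(theta) = 1 / (1 + exp(−a(theta − b)))
P_1 = 1/(1+e^{-2.8210}) = 0.9438
P_2 = 1/(1+e^{-0.7920}) = 0.6883
L = (1−P_1) × P_2 = 0.0562 × 0.6883 = 0.03868

0.0387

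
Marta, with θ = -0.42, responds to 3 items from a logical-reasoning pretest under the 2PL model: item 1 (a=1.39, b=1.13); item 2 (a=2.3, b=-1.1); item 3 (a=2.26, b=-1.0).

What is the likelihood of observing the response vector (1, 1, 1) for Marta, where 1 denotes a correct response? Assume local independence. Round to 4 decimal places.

0.0677

P(θ) = 1 / (1 + exp(−a(θ − b)))
P_1 = 1/(1+e^{2.1545}) = 0.1039
P_2 = 1/(1+e^{-1.5640}) = 0.8269
P_3 = 1/(1+e^{-1.3108}) = 0.7876
L = P_1 × P_2 × P_3 = 0.1039 × 0.8269 × 0.7876 = 0.06768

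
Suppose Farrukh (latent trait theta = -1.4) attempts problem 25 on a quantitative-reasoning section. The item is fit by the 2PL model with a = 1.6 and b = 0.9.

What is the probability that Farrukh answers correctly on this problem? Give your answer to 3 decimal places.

0.025

P(theta) = 1 / (1 + exp(−a(theta − b)))
Exponent: 1.6 × (-1.4 − 0.9) = -3.6800
1/(1 + e^{3.6800}) = 0.0246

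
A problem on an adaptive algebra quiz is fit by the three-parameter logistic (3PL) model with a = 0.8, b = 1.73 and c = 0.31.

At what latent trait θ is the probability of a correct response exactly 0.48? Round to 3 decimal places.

0.332

P(θ) = c + (1 − c) · 1 / (1 + exp(−a(θ − b)))
Remove guessing floor: (0.48 − 0.31)/(1 − 0.31) = 0.2464
logit = ln(0.2464/0.7536) = -1.1180
θ = b + logit/(a) = 1.73 + (-1.1180)/0.8000 = 0.3325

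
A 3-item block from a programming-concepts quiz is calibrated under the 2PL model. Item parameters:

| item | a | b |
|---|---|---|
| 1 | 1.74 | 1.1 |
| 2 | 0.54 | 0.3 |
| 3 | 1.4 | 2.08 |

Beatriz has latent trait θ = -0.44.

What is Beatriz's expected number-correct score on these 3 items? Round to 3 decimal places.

0.494

P(θ) = 1 / (1 + exp(−a(θ − b)))
P_1 = 1/(1+e^{2.6796}) = 0.0642
P_2 = 1/(1+e^{0.3996}) = 0.4014
P_3 = 1/(1+e^{3.5280}) = 0.0285
E[score] = 0.0642 + 0.4014 + 0.0285 = 0.4941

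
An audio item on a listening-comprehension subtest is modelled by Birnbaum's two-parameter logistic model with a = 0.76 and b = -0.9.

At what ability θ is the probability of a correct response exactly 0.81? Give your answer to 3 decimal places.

P(θ) = 1 / (1 + exp(−a(θ − b)))
logit = ln(0.8100/0.1900) = 1.4500
θ = b + logit/(a) = -0.9 + 1.4500/0.7600 = 1.0079

1.008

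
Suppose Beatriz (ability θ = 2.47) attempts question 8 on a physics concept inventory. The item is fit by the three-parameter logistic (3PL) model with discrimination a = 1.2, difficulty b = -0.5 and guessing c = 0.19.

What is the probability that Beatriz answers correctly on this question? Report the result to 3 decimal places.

0.978

P(θ) = c + (1 − c) · 1 / (1 + exp(−a(θ − b)))
Exponent: 1.2 × (2.47 − (-0.5)) = 3.5640
1/(1 + e^{-3.5640}) = 0.9725
P = 0.19 + 0.81 × 0.9725 = 0.9777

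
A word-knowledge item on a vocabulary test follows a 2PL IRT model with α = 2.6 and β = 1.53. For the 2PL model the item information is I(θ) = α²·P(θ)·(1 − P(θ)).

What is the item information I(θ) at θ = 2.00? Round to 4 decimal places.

1.1883

P = 1/(1+e^{-1.2220}) = 0.7724
P(1−P) = 0.7724 × 0.2276 = 0.1758
I = α² × P(1−P) = 2.6² × 0.1758 = 1.18834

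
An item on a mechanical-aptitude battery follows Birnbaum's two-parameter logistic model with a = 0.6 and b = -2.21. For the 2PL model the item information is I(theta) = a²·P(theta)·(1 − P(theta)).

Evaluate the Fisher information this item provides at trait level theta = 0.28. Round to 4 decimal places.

P = 1/(1+e^{-1.4940}) = 0.8167
P(1−P) = 0.8167 × 0.1833 = 0.1497
I = a² × P(1−P) = 0.6² × 0.1497 = 0.05390

0.0539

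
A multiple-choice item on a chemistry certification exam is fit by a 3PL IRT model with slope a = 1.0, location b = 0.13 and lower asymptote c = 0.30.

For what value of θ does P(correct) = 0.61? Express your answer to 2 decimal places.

-0.10

P(θ) = c + (1 − c) · 1 / (1 + exp(−a(θ − b)))
Remove guessing floor: (0.61 − 0.30)/(1 − 0.30) = 0.4429
logit = ln(0.4429/0.5571) = -0.2296
θ = b + logit/(a) = 0.13 + (-0.2296)/1.0000 = -0.0996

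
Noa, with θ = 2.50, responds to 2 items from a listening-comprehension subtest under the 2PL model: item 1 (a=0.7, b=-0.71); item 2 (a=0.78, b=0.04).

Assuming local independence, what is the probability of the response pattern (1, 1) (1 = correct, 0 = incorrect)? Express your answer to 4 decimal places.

0.7886

P(θ) = 1 / (1 + exp(−a(θ − b)))
P_1 = 1/(1+e^{-2.2470}) = 0.9044
P_2 = 1/(1+e^{-1.9188}) = 0.8720
L = P_1 × P_2 = 0.9044 × 0.8720 = 0.78863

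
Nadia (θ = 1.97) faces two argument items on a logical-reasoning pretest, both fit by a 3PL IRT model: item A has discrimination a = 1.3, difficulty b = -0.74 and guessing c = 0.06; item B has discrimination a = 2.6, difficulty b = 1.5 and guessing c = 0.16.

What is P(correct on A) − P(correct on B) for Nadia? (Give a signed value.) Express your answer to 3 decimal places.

P(θ) = c + (1 − c) · 1 / (1 + exp(−a(θ − b)))
P_A = 0.9731
P_B = 0.8088
P_A − P_B = 0.1642

0.164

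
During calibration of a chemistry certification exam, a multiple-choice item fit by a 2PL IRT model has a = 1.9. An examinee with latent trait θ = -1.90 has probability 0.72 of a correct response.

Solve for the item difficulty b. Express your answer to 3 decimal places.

P(θ) = 1 / (1 + exp(−a(θ − b)))
logit(0.72) = ln(0.72/0.28) = 0.9445
b = θ − logit/(a) = -1.90 − 0.9445/1.9000 = -2.3971

-2.397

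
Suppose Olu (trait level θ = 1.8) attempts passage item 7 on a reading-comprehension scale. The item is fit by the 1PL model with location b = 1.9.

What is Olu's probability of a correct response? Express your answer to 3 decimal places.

P(θ) = 1 / (1 + exp(−(θ − b)))
Exponent: (1.8 − 1.9) = -0.1000
1/(1 + e^{0.1000}) = 0.4750
P = 0.4750

0.475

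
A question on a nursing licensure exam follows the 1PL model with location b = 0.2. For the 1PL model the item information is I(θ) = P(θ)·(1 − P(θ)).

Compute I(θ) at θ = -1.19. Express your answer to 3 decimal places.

P = 1/(1+e^{1.3900}) = 0.1994
P(1−P) = 0.1994 × 0.8006 = 0.1596
I = P(1−P) = 0.15964

0.160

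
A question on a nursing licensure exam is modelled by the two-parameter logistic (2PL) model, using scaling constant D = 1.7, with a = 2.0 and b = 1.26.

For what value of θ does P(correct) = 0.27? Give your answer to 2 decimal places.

0.97

P(θ) = 1 / (1 + exp(−D·a(θ − b)))
logit = ln(0.2700/0.7300) = -0.9946
θ = b + logit/(1.7·a) = 1.26 + (-0.9946)/3.4000 = 0.9675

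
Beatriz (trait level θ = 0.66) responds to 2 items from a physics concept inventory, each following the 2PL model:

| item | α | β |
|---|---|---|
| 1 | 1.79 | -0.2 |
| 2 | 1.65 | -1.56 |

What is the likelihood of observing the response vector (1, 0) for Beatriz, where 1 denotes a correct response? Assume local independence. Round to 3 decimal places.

P(θ) = 1 / (1 + exp(−α(θ − β)))
P_1 = 1/(1+e^{-1.5394}) = 0.8234
P_2 = 1/(1+e^{-3.6630}) = 0.9750
L = P_1 × (1−P_2) = 0.8234 × 0.0250 = 0.02060

0.021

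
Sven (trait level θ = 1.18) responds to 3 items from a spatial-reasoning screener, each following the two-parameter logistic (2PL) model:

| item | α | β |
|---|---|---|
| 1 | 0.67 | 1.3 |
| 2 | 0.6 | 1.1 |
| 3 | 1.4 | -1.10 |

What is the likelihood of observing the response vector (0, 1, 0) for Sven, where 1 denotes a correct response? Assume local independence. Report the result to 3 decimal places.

0.011

P(θ) = 1 / (1 + exp(−α(θ − β)))
P_1 = 1/(1+e^{0.0804}) = 0.4799
P_2 = 1/(1+e^{-0.0480}) = 0.5120
P_3 = 1/(1+e^{-3.1920}) = 0.9605
L = (1−P_1) × P_2 × (1−P_3) = 0.5201 × 0.5120 × 0.0395 = 0.01051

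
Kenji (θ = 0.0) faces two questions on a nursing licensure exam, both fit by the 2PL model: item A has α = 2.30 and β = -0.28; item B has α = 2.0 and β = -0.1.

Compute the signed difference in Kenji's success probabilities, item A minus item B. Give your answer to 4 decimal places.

P(θ) = 1 / (1 + exp(−α(θ − β)))
P_A = 0.6557
P_B = 0.5498
P_A − P_B = 0.1058

0.1058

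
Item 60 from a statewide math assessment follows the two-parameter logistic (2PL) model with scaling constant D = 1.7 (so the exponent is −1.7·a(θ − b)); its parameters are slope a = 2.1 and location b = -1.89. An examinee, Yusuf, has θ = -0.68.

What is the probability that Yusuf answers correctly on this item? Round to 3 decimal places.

P(θ) = 1 / (1 + exp(−D·a(θ − b)))
Exponent: 1.7 × 2.1 × (-0.68 − (-1.89)) = 4.3197
1/(1 + e^{-4.3197}) = 0.9869
P = 0.9869

0.987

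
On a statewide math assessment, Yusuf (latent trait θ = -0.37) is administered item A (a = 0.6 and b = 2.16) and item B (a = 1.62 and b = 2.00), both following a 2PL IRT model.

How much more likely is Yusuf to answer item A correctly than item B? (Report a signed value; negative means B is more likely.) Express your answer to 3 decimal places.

P(θ) = 1 / (1 + exp(−a(θ − b)))
P_A = 0.1798
P_B = 0.0211
P_A − P_B = 0.1587

0.159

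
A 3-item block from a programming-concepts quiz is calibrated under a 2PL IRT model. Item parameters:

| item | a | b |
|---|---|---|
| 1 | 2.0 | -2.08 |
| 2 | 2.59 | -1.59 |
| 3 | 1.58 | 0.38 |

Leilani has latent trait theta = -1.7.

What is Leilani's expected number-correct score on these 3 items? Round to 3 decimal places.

1.147

P(theta) = 1 / (1 + exp(−a(theta − b)))
P_1 = 1/(1+e^{-0.7600}) = 0.6814
P_2 = 1/(1+e^{0.2849}) = 0.4293
P_3 = 1/(1+e^{3.2864}) = 0.0360
E[score] = 0.6814 + 0.4293 + 0.0360 = 1.1466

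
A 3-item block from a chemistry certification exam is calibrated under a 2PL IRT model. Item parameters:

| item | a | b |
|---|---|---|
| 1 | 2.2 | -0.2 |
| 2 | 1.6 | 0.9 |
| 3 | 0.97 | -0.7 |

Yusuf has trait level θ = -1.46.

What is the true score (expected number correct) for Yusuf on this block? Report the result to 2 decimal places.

0.40

P(θ) = 1 / (1 + exp(−a(θ − b)))
P_1 = 1/(1+e^{2.7720}) = 0.0589
P_2 = 1/(1+e^{3.7760}) = 0.0224
P_3 = 1/(1+e^{0.7372}) = 0.3236
E[score] = 0.0589 + 0.0224 + 0.3236 = 0.4049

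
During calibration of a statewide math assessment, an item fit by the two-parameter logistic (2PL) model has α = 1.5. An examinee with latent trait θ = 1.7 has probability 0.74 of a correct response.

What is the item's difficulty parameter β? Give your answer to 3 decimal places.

1.003

P(θ) = 1 / (1 + exp(−α(θ − β)))
logit(0.74) = ln(0.74/0.26) = 1.0460
β = θ − logit/(α) = 1.7 − 1.0460/1.5000 = 1.0027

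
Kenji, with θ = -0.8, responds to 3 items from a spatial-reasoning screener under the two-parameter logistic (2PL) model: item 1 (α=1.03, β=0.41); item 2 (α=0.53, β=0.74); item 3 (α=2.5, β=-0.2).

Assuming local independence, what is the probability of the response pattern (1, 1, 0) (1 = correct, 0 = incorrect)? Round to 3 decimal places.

0.056

P(θ) = 1 / (1 + exp(−α(θ − β)))
P_1 = 1/(1+e^{1.2463}) = 0.2233
P_2 = 1/(1+e^{0.8162}) = 0.3066
P_3 = 1/(1+e^{1.5000}) = 0.1824
L = P_1 × P_2 × (1−P_3) = 0.2233 × 0.3066 × 0.8176 = 0.05598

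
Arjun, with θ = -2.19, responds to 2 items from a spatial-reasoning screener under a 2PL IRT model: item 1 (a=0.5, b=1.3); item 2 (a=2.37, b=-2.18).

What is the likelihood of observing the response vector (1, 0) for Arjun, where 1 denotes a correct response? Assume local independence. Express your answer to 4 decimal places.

P(θ) = 1 / (1 + exp(−a(θ − b)))
P_1 = 1/(1+e^{1.7450}) = 0.1487
P_2 = 1/(1+e^{0.0237}) = 0.4941
L = P_1 × (1−P_2) = 0.1487 × 0.5059 = 0.07522

0.0752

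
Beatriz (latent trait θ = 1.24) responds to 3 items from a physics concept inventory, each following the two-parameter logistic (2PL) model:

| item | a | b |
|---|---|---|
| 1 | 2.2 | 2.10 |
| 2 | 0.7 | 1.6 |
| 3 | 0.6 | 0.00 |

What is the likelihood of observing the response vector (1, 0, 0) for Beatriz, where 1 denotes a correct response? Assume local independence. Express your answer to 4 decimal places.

0.0237

P(θ) = 1 / (1 + exp(−a(θ − b)))
P_1 = 1/(1+e^{1.8920}) = 0.1310
P_2 = 1/(1+e^{0.2520}) = 0.4373
P_3 = 1/(1+e^{-0.7440}) = 0.6779
L = P_1 × (1−P_2) × (1−P_3) = 0.1310 × 0.5627 × 0.3221 = 0.02375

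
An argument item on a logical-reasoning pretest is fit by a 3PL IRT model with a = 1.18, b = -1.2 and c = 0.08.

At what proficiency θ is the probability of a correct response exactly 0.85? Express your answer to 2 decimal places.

P(θ) = c + (1 − c) · 1 / (1 + exp(−a(θ − b)))
Remove guessing floor: (0.85 − 0.08)/(1 − 0.08) = 0.8370
logit = ln(0.8370/0.1630) = 1.6358
θ = b + logit/(a) = -1.2 + 1.6358/1.1800 = 0.1862

0.19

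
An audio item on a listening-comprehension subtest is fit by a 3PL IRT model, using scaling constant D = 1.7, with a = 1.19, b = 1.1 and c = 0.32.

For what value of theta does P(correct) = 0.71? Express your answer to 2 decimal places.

P(theta) = c + (1 − c) · 1 / (1 + exp(−D·a(theta − b)))
Remove guessing floor: (0.71 − 0.32)/(1 − 0.32) = 0.5735
logit = ln(0.5735/0.4265) = 0.2963
theta = b + logit/(1.7·a) = 1.1 + 0.2963/2.0230 = 1.2464

1.25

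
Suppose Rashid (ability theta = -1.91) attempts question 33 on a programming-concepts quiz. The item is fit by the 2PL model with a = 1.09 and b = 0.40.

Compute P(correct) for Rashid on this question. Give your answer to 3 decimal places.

P(theta) = 1 / (1 + exp(−a(theta − b)))
Exponent: 1.09 × (-1.91 − 0.40) = -2.5179
1/(1 + e^{2.5179}) = 0.0746

0.075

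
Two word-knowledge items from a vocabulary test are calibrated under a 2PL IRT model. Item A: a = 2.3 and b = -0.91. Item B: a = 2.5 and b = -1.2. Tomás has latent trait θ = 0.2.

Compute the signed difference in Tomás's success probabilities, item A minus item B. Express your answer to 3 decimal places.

-0.043

P(θ) = 1 / (1 + exp(−a(θ − b)))
P_A = 0.9278
P_B = 0.9707
P_A − P_B = -0.0429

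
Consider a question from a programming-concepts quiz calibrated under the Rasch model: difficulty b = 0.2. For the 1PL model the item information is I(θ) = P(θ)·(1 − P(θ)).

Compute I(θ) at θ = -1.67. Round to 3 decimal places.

P = 1/(1+e^{1.8700}) = 0.1335
P(1−P) = 0.1335 × 0.8665 = 0.1157
I = P(1−P) = 0.11571

0.116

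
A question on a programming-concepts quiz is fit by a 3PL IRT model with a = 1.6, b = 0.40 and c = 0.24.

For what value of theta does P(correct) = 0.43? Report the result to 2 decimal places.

-0.29

P(theta) = c + (1 − c) · 1 / (1 + exp(−a(theta − b)))
Remove guessing floor: (0.43 − 0.24)/(1 − 0.24) = 0.2500
logit = ln(0.2500/0.7500) = -1.0986
theta = b + logit/(a) = 0.40 + (-1.0986)/1.6000 = -0.2866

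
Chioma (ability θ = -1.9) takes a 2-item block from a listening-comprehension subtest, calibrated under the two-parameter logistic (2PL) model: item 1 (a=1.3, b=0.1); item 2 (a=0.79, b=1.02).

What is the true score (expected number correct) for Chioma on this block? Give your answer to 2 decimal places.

0.16

P(θ) = 1 / (1 + exp(−a(θ − b)))
P_1 = 1/(1+e^{2.6000}) = 0.0691
P_2 = 1/(1+e^{2.3068}) = 0.0906
E[score] = 0.0691 + 0.0906 = 0.1597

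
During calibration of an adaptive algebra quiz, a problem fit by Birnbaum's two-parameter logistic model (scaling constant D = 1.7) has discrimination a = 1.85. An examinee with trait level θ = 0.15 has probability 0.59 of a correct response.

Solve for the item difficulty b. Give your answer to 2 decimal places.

P(θ) = 1 / (1 + exp(−D·a(θ − b)))
logit(0.59) = ln(0.59/0.41) = 0.3640
b = θ − logit/(1.7·a) = 0.15 − 0.3640/3.1450 = 0.0343

0.03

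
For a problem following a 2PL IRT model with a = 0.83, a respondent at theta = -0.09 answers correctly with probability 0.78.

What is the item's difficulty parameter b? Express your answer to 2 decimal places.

-1.61

P(theta) = 1 / (1 + exp(−a(theta − b)))
logit(0.78) = ln(0.78/0.22) = 1.2657
b = theta − logit/(a) = -0.09 − 1.2657/0.8300 = -1.6149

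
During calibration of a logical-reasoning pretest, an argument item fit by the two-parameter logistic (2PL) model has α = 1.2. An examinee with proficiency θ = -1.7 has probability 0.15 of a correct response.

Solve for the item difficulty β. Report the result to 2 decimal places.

P(θ) = 1 / (1 + exp(−α(θ − β)))
logit(0.15) = ln(0.15/0.85) = -1.7346
β = θ − logit/(α) = -1.7 − (-1.7346)/1.2000 = -0.2545

-0.25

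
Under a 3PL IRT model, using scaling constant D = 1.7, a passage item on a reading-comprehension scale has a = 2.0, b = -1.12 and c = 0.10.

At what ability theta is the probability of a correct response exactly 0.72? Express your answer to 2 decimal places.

-0.89

P(theta) = c + (1 − c) · 1 / (1 + exp(−D·a(theta − b)))
Remove guessing floor: (0.72 − 0.10)/(1 − 0.10) = 0.6889
logit = ln(0.6889/0.3111) = 0.7949
theta = b + logit/(1.7·a) = -1.12 + 0.7949/3.4000 = -0.8862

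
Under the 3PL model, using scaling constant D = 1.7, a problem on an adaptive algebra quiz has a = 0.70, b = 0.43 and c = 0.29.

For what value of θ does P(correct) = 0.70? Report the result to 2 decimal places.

0.69

P(θ) = c + (1 − c) · 1 / (1 + exp(−D·a(θ − b)))
Remove guessing floor: (0.70 − 0.29)/(1 − 0.29) = 0.5775
logit = ln(0.5775/0.4225) = 0.3124
θ = b + logit/(1.7·a) = 0.43 + 0.3124/1.1900 = 0.6925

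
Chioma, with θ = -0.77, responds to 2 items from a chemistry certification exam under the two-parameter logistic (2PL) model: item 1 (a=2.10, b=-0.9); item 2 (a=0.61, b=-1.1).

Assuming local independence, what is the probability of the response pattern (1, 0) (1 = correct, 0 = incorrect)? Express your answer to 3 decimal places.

0.255

P(θ) = 1 / (1 + exp(−a(θ − b)))
P_1 = 1/(1+e^{-0.2730}) = 0.5678
P_2 = 1/(1+e^{-0.2013}) = 0.5502
L = P_1 × (1−P_2) = 0.5678 × 0.4498 = 0.25543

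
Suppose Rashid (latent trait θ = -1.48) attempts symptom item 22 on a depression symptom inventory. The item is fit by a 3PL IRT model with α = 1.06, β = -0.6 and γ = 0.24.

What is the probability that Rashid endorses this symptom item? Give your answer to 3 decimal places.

P(θ) = γ + (1 − γ) · 1 / (1 + exp(−α(θ − β)))
Exponent: 1.06 × (-1.48 − (-0.6)) = -0.9328
1/(1 + e^{0.9328}) = 0.2824
P = 0.24 + 0.76 × 0.2824 = 0.4546

0.455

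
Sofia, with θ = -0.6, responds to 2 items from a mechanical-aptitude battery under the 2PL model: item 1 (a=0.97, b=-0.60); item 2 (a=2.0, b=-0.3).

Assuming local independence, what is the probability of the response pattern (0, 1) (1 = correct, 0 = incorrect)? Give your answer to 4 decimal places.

0.1772

P(θ) = 1 / (1 + exp(−a(θ − b)))
P_1 = 1/(1+e^{0.0000}) = 0.5000
P_2 = 1/(1+e^{0.6000}) = 0.3543
L = (1−P_1) × P_2 = 0.5000 × 0.3543 = 0.17717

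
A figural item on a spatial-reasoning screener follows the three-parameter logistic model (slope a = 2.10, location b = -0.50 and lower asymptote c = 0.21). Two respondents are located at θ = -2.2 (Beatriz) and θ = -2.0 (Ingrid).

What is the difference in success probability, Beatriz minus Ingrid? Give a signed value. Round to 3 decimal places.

-0.011

P(θ) = c + (1 − c) · 1 / (1 + exp(−a(θ − b)))
P(Beatriz) = 0.2316  [exponent -3.5700]
P(Ingrid) = 0.2425  [exponent -3.1500]
Difference = 0.2316 − 0.2425 = -0.0108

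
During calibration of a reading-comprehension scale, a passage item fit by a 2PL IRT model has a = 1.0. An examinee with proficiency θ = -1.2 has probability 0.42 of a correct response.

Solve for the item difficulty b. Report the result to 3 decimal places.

-0.877

P(θ) = 1 / (1 + exp(−a(θ − b)))
logit(0.42) = ln(0.42/0.58) = -0.3228
b = θ − logit/(a) = -1.2 − (-0.3228)/1.0000 = -0.8772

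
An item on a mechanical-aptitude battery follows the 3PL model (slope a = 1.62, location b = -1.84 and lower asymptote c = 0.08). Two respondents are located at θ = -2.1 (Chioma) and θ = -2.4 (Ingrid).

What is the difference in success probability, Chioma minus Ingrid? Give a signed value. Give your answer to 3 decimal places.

P(θ) = c + (1 − c) · 1 / (1 + exp(−a(θ − b)))
P(Chioma) = 0.4445  [exponent -0.4212]
P(Ingrid) = 0.3446  [exponent -0.9072]
Difference = 0.4445 − 0.3446 = 0.1000

0.100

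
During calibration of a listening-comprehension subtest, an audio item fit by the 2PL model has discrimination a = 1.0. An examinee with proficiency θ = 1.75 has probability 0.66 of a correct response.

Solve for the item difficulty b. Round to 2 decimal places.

1.09

P(θ) = 1 / (1 + exp(−a(θ − b)))
logit(0.66) = ln(0.66/0.34) = 0.6633
b = θ − logit/(a) = 1.75 − 0.6633/1.0000 = 1.0867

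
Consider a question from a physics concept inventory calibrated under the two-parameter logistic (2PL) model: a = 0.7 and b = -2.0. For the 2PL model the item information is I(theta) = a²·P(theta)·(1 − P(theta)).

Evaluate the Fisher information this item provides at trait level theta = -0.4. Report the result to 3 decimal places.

P = 1/(1+e^{-1.1200}) = 0.7540
P(1−P) = 0.7540 × 0.2460 = 0.1855
I = a² × P(1−P) = 0.7² × 0.1855 = 0.09089

0.091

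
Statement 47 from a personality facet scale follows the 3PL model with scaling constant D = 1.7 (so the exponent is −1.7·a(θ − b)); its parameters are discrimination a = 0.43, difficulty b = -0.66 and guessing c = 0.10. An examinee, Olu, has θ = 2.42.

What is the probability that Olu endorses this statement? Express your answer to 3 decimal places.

0.914

P(θ) = c + (1 − c) · 1 / (1 + exp(−D·a(θ − b)))
Exponent: 1.7 × 0.43 × (2.42 − (-0.66)) = 2.2515
1/(1 + e^{-2.2515}) = 0.9048
P = 0.10 + 0.90 × 0.9048 = 0.9143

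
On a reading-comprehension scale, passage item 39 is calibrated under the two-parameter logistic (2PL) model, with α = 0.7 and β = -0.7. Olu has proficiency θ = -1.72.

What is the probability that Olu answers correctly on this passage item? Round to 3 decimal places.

P(θ) = 1 / (1 + exp(−α(θ − β)))
Exponent: 0.7 × (-1.72 − (-0.7)) = -0.7140
1/(1 + e^{0.7140}) = 0.3287

0.329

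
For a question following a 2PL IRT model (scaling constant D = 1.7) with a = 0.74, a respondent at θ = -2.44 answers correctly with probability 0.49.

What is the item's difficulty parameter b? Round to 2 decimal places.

P(θ) = 1 / (1 + exp(−D·a(θ − b)))
logit(0.49) = ln(0.49/0.51) = -0.0400
b = θ − logit/(1.7·a) = -2.44 − (-0.0400)/1.2580 = -2.4082

-2.41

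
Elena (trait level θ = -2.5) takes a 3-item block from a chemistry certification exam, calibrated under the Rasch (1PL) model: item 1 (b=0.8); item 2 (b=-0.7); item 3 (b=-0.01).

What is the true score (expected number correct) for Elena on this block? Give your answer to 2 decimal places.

0.25

P(θ) = 1 / (1 + exp(−(θ − b)))
P_1 = 1/(1+e^{3.3000}) = 0.0356
P_2 = 1/(1+e^{1.8000}) = 0.1419
P_3 = 1/(1+e^{2.4900}) = 0.0766
E[score] = 0.0356 + 0.1419 + 0.0766 = 0.2540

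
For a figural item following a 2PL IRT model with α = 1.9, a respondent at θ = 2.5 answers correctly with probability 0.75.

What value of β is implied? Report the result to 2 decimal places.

P(θ) = 1 / (1 + exp(−α(θ − β)))
logit(0.75) = ln(0.75/0.25) = 1.0986
β = θ − logit/(α) = 2.5 − 1.0986/1.9000 = 1.9218

1.92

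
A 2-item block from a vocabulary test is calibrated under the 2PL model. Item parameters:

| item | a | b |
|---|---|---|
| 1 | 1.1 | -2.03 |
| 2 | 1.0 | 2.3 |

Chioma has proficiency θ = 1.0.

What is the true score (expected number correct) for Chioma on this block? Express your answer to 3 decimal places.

1.180

P(θ) = 1 / (1 + exp(−a(θ − b)))
P_1 = 1/(1+e^{-3.3330}) = 0.9655
P_2 = 1/(1+e^{1.3000}) = 0.2142
E[score] = 0.9655 + 0.2142 = 1.1797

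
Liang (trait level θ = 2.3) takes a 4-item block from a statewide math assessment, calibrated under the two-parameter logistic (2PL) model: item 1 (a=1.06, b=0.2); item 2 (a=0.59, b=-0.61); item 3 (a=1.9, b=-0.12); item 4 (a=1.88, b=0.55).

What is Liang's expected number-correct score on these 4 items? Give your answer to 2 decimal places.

3.70

P(θ) = 1 / (1 + exp(−a(θ − b)))
P_1 = 1/(1+e^{-2.2260}) = 0.9026
P_2 = 1/(1+e^{-1.7169}) = 0.8477
P_3 = 1/(1+e^{-4.5980}) = 0.9900
P_4 = 1/(1+e^{-3.2900}) = 0.9641
E[score] = 0.9026 + 0.8477 + 0.9900 + 0.9641 = 3.7044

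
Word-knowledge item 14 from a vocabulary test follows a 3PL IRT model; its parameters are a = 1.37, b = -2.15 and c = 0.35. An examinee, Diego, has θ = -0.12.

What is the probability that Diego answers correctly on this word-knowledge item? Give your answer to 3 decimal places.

P(θ) = c + (1 − c) · 1 / (1 + exp(−a(θ − b)))
Exponent: 1.37 × (-0.12 − (-2.15)) = 2.7811
1/(1 + e^{-2.7811}) = 0.9416
P = 0.35 + 0.65 × 0.9416 = 0.9621

0.962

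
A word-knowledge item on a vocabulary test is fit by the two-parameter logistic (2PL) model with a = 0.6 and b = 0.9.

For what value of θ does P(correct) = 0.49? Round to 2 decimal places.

P(θ) = 1 / (1 + exp(−a(θ − b)))
logit = ln(0.4900/0.5100) = -0.0400
θ = b + logit/(a) = 0.9 + (-0.0400)/0.6000 = 0.8333

0.83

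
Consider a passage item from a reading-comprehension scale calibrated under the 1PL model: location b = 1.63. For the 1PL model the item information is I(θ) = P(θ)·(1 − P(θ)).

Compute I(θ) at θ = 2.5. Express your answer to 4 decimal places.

0.2081

P = 1/(1+e^{-0.8700}) = 0.7047
P(1−P) = 0.7047 × 0.2953 = 0.2081
I = P(1−P) = 0.20808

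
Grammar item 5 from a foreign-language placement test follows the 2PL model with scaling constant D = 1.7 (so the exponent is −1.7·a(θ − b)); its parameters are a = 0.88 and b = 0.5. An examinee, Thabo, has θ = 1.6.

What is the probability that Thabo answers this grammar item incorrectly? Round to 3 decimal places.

0.162

P(θ) = 1 / (1 + exp(−D·a(θ − b)))
Exponent: 1.7 × 0.88 × (1.6 − 0.5) = 1.6456
1/(1 + e^{-1.6456}) = 0.8383
P = 0.8383
P(incorrect) = 1 − 0.8383 = 0.1617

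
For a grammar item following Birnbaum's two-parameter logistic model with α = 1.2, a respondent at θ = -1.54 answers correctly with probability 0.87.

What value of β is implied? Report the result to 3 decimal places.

P(θ) = 1 / (1 + exp(−α(θ − β)))
logit(0.87) = ln(0.87/0.13) = 1.9010
β = θ − logit/(α) = -1.54 − 1.9010/1.2000 = -3.1241

-3.124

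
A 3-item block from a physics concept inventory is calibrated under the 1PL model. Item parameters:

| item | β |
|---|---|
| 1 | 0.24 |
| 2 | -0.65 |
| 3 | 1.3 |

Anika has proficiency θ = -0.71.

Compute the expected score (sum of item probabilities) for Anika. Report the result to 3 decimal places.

P(θ) = 1 / (1 + exp(−(θ − β)))
P_1 = 1/(1+e^{0.9500}) = 0.2789
P_2 = 1/(1+e^{0.0600}) = 0.4850
P_3 = 1/(1+e^{2.0100}) = 0.1182
E[score] = 0.2789 + 0.4850 + 0.1182 = 0.8820

0.882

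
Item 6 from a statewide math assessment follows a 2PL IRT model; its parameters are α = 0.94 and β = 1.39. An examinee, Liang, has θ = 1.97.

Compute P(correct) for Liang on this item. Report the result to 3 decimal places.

P(θ) = 1 / (1 + exp(−α(θ − β)))
Exponent: 0.94 × (1.97 − 1.39) = 0.5452
1/(1 + e^{-0.5452}) = 0.6330

0.633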